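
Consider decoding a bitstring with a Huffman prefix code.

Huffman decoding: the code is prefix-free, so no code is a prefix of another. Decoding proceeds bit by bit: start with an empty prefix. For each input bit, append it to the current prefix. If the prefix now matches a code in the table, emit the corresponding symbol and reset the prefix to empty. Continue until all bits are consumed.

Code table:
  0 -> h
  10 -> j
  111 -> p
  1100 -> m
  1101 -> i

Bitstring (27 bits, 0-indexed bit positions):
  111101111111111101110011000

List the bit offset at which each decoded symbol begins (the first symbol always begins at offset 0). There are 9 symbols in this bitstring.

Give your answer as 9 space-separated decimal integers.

Bit 0: prefix='1' (no match yet)
Bit 1: prefix='11' (no match yet)
Bit 2: prefix='111' -> emit 'p', reset
Bit 3: prefix='1' (no match yet)
Bit 4: prefix='10' -> emit 'j', reset
Bit 5: prefix='1' (no match yet)
Bit 6: prefix='11' (no match yet)
Bit 7: prefix='111' -> emit 'p', reset
Bit 8: prefix='1' (no match yet)
Bit 9: prefix='11' (no match yet)
Bit 10: prefix='111' -> emit 'p', reset
Bit 11: prefix='1' (no match yet)
Bit 12: prefix='11' (no match yet)
Bit 13: prefix='111' -> emit 'p', reset
Bit 14: prefix='1' (no match yet)
Bit 15: prefix='11' (no match yet)
Bit 16: prefix='110' (no match yet)
Bit 17: prefix='1101' -> emit 'i', reset
Bit 18: prefix='1' (no match yet)
Bit 19: prefix='11' (no match yet)
Bit 20: prefix='110' (no match yet)
Bit 21: prefix='1100' -> emit 'm', reset
Bit 22: prefix='1' (no match yet)
Bit 23: prefix='11' (no match yet)
Bit 24: prefix='110' (no match yet)
Bit 25: prefix='1100' -> emit 'm', reset
Bit 26: prefix='0' -> emit 'h', reset

Answer: 0 3 5 8 11 14 18 22 26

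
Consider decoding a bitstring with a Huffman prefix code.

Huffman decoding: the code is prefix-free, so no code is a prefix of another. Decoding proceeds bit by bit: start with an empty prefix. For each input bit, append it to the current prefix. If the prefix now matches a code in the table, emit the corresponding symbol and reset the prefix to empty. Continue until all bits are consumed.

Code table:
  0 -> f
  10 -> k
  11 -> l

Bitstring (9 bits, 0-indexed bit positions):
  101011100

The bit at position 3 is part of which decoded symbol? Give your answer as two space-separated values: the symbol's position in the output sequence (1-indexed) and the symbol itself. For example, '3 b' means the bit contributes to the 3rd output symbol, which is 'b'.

Bit 0: prefix='1' (no match yet)
Bit 1: prefix='10' -> emit 'k', reset
Bit 2: prefix='1' (no match yet)
Bit 3: prefix='10' -> emit 'k', reset
Bit 4: prefix='1' (no match yet)
Bit 5: prefix='11' -> emit 'l', reset
Bit 6: prefix='1' (no match yet)
Bit 7: prefix='10' -> emit 'k', reset

Answer: 2 k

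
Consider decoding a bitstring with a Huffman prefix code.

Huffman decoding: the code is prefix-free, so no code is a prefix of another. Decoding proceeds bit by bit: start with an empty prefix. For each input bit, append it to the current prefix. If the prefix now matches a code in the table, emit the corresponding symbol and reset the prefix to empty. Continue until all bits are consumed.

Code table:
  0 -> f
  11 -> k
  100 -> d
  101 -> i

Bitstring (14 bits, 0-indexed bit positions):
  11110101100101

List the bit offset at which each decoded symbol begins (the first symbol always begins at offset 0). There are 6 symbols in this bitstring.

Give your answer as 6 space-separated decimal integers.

Bit 0: prefix='1' (no match yet)
Bit 1: prefix='11' -> emit 'k', reset
Bit 2: prefix='1' (no match yet)
Bit 3: prefix='11' -> emit 'k', reset
Bit 4: prefix='0' -> emit 'f', reset
Bit 5: prefix='1' (no match yet)
Bit 6: prefix='10' (no match yet)
Bit 7: prefix='101' -> emit 'i', reset
Bit 8: prefix='1' (no match yet)
Bit 9: prefix='10' (no match yet)
Bit 10: prefix='100' -> emit 'd', reset
Bit 11: prefix='1' (no match yet)
Bit 12: prefix='10' (no match yet)
Bit 13: prefix='101' -> emit 'i', reset

Answer: 0 2 4 5 8 11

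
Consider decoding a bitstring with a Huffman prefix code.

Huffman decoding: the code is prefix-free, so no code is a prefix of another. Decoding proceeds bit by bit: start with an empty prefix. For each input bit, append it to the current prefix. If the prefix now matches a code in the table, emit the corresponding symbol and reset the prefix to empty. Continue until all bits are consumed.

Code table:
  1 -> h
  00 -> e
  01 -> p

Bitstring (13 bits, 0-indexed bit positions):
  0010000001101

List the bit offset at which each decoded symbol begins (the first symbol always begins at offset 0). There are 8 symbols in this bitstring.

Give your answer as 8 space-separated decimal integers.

Bit 0: prefix='0' (no match yet)
Bit 1: prefix='00' -> emit 'e', reset
Bit 2: prefix='1' -> emit 'h', reset
Bit 3: prefix='0' (no match yet)
Bit 4: prefix='00' -> emit 'e', reset
Bit 5: prefix='0' (no match yet)
Bit 6: prefix='00' -> emit 'e', reset
Bit 7: prefix='0' (no match yet)
Bit 8: prefix='00' -> emit 'e', reset
Bit 9: prefix='1' -> emit 'h', reset
Bit 10: prefix='1' -> emit 'h', reset
Bit 11: prefix='0' (no match yet)
Bit 12: prefix='01' -> emit 'p', reset

Answer: 0 2 3 5 7 9 10 11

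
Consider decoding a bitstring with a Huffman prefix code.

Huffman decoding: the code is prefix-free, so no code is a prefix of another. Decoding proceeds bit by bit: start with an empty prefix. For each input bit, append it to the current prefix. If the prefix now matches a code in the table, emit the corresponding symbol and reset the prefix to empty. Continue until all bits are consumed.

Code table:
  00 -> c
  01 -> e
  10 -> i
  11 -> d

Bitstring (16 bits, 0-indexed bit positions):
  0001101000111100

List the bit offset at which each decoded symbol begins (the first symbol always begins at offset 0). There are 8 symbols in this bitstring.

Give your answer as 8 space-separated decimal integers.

Answer: 0 2 4 6 8 10 12 14

Derivation:
Bit 0: prefix='0' (no match yet)
Bit 1: prefix='00' -> emit 'c', reset
Bit 2: prefix='0' (no match yet)
Bit 3: prefix='01' -> emit 'e', reset
Bit 4: prefix='1' (no match yet)
Bit 5: prefix='10' -> emit 'i', reset
Bit 6: prefix='1' (no match yet)
Bit 7: prefix='10' -> emit 'i', reset
Bit 8: prefix='0' (no match yet)
Bit 9: prefix='00' -> emit 'c', reset
Bit 10: prefix='1' (no match yet)
Bit 11: prefix='11' -> emit 'd', reset
Bit 12: prefix='1' (no match yet)
Bit 13: prefix='11' -> emit 'd', reset
Bit 14: prefix='0' (no match yet)
Bit 15: prefix='00' -> emit 'c', reset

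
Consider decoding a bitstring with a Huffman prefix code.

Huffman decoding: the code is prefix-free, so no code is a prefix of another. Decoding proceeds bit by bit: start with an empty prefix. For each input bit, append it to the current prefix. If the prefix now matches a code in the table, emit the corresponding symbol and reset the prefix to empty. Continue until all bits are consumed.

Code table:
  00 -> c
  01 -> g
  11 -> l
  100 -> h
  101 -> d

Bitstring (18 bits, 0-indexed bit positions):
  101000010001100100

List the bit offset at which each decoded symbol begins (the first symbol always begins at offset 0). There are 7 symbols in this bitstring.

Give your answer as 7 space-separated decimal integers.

Bit 0: prefix='1' (no match yet)
Bit 1: prefix='10' (no match yet)
Bit 2: prefix='101' -> emit 'd', reset
Bit 3: prefix='0' (no match yet)
Bit 4: prefix='00' -> emit 'c', reset
Bit 5: prefix='0' (no match yet)
Bit 6: prefix='00' -> emit 'c', reset
Bit 7: prefix='1' (no match yet)
Bit 8: prefix='10' (no match yet)
Bit 9: prefix='100' -> emit 'h', reset
Bit 10: prefix='0' (no match yet)
Bit 11: prefix='01' -> emit 'g', reset
Bit 12: prefix='1' (no match yet)
Bit 13: prefix='10' (no match yet)
Bit 14: prefix='100' -> emit 'h', reset
Bit 15: prefix='1' (no match yet)
Bit 16: prefix='10' (no match yet)
Bit 17: prefix='100' -> emit 'h', reset

Answer: 0 3 5 7 10 12 15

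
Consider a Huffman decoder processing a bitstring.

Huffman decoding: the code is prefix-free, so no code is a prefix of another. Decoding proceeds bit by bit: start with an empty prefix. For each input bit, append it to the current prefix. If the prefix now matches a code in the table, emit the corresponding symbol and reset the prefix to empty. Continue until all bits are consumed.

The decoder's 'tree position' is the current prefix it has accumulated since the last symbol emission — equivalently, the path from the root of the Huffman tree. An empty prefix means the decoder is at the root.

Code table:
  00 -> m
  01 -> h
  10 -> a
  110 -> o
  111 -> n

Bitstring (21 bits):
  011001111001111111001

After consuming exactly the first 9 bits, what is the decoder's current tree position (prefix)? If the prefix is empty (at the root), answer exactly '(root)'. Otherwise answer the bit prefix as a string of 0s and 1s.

Answer: (root)

Derivation:
Bit 0: prefix='0' (no match yet)
Bit 1: prefix='01' -> emit 'h', reset
Bit 2: prefix='1' (no match yet)
Bit 3: prefix='10' -> emit 'a', reset
Bit 4: prefix='0' (no match yet)
Bit 5: prefix='01' -> emit 'h', reset
Bit 6: prefix='1' (no match yet)
Bit 7: prefix='11' (no match yet)
Bit 8: prefix='111' -> emit 'n', reset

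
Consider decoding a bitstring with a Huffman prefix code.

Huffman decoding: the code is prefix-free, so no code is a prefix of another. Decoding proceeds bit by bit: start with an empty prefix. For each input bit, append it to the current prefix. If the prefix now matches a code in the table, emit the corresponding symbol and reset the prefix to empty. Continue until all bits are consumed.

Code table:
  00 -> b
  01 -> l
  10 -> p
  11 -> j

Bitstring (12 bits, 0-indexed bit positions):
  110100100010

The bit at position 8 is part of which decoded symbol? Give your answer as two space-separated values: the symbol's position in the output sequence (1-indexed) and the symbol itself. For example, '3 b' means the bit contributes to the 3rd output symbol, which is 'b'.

Bit 0: prefix='1' (no match yet)
Bit 1: prefix='11' -> emit 'j', reset
Bit 2: prefix='0' (no match yet)
Bit 3: prefix='01' -> emit 'l', reset
Bit 4: prefix='0' (no match yet)
Bit 5: prefix='00' -> emit 'b', reset
Bit 6: prefix='1' (no match yet)
Bit 7: prefix='10' -> emit 'p', reset
Bit 8: prefix='0' (no match yet)
Bit 9: prefix='00' -> emit 'b', reset
Bit 10: prefix='1' (no match yet)
Bit 11: prefix='10' -> emit 'p', reset

Answer: 5 b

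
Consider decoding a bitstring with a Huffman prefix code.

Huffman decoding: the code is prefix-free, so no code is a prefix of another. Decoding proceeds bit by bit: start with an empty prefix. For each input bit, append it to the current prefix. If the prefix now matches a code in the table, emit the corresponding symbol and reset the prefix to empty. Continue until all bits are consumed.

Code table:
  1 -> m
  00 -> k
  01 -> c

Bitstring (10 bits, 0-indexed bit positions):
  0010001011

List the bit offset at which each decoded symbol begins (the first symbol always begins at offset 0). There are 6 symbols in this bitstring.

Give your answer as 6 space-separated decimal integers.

Bit 0: prefix='0' (no match yet)
Bit 1: prefix='00' -> emit 'k', reset
Bit 2: prefix='1' -> emit 'm', reset
Bit 3: prefix='0' (no match yet)
Bit 4: prefix='00' -> emit 'k', reset
Bit 5: prefix='0' (no match yet)
Bit 6: prefix='01' -> emit 'c', reset
Bit 7: prefix='0' (no match yet)
Bit 8: prefix='01' -> emit 'c', reset
Bit 9: prefix='1' -> emit 'm', reset

Answer: 0 2 3 5 7 9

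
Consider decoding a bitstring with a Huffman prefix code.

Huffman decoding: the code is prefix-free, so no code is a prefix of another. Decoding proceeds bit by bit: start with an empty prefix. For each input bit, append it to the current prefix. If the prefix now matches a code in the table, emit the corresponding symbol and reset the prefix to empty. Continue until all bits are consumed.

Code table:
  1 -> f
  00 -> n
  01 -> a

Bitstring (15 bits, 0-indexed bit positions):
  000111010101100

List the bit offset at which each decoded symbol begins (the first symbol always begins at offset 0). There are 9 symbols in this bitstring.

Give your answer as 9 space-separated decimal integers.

Bit 0: prefix='0' (no match yet)
Bit 1: prefix='00' -> emit 'n', reset
Bit 2: prefix='0' (no match yet)
Bit 3: prefix='01' -> emit 'a', reset
Bit 4: prefix='1' -> emit 'f', reset
Bit 5: prefix='1' -> emit 'f', reset
Bit 6: prefix='0' (no match yet)
Bit 7: prefix='01' -> emit 'a', reset
Bit 8: prefix='0' (no match yet)
Bit 9: prefix='01' -> emit 'a', reset
Bit 10: prefix='0' (no match yet)
Bit 11: prefix='01' -> emit 'a', reset
Bit 12: prefix='1' -> emit 'f', reset
Bit 13: prefix='0' (no match yet)
Bit 14: prefix='00' -> emit 'n', reset

Answer: 0 2 4 5 6 8 10 12 13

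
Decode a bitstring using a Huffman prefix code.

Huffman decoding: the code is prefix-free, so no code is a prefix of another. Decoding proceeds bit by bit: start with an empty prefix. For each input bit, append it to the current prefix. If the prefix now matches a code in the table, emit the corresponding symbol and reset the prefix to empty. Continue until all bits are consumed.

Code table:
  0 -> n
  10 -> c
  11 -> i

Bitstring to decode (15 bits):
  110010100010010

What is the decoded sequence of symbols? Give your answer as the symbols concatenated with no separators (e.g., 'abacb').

Answer: innccnncnc

Derivation:
Bit 0: prefix='1' (no match yet)
Bit 1: prefix='11' -> emit 'i', reset
Bit 2: prefix='0' -> emit 'n', reset
Bit 3: prefix='0' -> emit 'n', reset
Bit 4: prefix='1' (no match yet)
Bit 5: prefix='10' -> emit 'c', reset
Bit 6: prefix='1' (no match yet)
Bit 7: prefix='10' -> emit 'c', reset
Bit 8: prefix='0' -> emit 'n', reset
Bit 9: prefix='0' -> emit 'n', reset
Bit 10: prefix='1' (no match yet)
Bit 11: prefix='10' -> emit 'c', reset
Bit 12: prefix='0' -> emit 'n', reset
Bit 13: prefix='1' (no match yet)
Bit 14: prefix='10' -> emit 'c', reset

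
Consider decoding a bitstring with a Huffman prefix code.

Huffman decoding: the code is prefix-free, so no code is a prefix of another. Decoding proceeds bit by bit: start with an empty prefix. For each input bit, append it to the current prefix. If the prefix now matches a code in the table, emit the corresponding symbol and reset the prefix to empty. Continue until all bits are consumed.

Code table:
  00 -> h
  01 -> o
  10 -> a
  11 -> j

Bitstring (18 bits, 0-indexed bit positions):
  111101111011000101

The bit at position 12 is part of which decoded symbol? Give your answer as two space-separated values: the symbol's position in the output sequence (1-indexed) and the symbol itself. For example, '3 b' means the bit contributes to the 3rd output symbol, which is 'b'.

Bit 0: prefix='1' (no match yet)
Bit 1: prefix='11' -> emit 'j', reset
Bit 2: prefix='1' (no match yet)
Bit 3: prefix='11' -> emit 'j', reset
Bit 4: prefix='0' (no match yet)
Bit 5: prefix='01' -> emit 'o', reset
Bit 6: prefix='1' (no match yet)
Bit 7: prefix='11' -> emit 'j', reset
Bit 8: prefix='1' (no match yet)
Bit 9: prefix='10' -> emit 'a', reset
Bit 10: prefix='1' (no match yet)
Bit 11: prefix='11' -> emit 'j', reset
Bit 12: prefix='0' (no match yet)
Bit 13: prefix='00' -> emit 'h', reset
Bit 14: prefix='0' (no match yet)
Bit 15: prefix='01' -> emit 'o', reset
Bit 16: prefix='0' (no match yet)

Answer: 7 h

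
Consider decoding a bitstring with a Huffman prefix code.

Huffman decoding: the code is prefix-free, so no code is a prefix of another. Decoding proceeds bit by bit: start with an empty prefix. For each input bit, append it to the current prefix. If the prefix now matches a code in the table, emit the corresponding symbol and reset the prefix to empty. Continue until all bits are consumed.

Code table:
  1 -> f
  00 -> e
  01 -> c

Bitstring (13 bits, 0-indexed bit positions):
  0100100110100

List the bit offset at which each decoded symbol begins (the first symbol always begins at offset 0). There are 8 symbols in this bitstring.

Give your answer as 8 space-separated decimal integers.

Bit 0: prefix='0' (no match yet)
Bit 1: prefix='01' -> emit 'c', reset
Bit 2: prefix='0' (no match yet)
Bit 3: prefix='00' -> emit 'e', reset
Bit 4: prefix='1' -> emit 'f', reset
Bit 5: prefix='0' (no match yet)
Bit 6: prefix='00' -> emit 'e', reset
Bit 7: prefix='1' -> emit 'f', reset
Bit 8: prefix='1' -> emit 'f', reset
Bit 9: prefix='0' (no match yet)
Bit 10: prefix='01' -> emit 'c', reset
Bit 11: prefix='0' (no match yet)
Bit 12: prefix='00' -> emit 'e', reset

Answer: 0 2 4 5 7 8 9 11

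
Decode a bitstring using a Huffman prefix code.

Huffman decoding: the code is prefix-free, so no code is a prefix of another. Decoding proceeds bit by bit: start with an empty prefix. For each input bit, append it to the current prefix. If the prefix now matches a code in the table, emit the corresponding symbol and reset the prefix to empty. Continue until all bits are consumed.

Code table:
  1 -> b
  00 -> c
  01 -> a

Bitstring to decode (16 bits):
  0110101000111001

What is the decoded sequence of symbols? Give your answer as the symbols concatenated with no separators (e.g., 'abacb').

Answer: abaacabbcb

Derivation:
Bit 0: prefix='0' (no match yet)
Bit 1: prefix='01' -> emit 'a', reset
Bit 2: prefix='1' -> emit 'b', reset
Bit 3: prefix='0' (no match yet)
Bit 4: prefix='01' -> emit 'a', reset
Bit 5: prefix='0' (no match yet)
Bit 6: prefix='01' -> emit 'a', reset
Bit 7: prefix='0' (no match yet)
Bit 8: prefix='00' -> emit 'c', reset
Bit 9: prefix='0' (no match yet)
Bit 10: prefix='01' -> emit 'a', reset
Bit 11: prefix='1' -> emit 'b', reset
Bit 12: prefix='1' -> emit 'b', reset
Bit 13: prefix='0' (no match yet)
Bit 14: prefix='00' -> emit 'c', reset
Bit 15: prefix='1' -> emit 'b', reset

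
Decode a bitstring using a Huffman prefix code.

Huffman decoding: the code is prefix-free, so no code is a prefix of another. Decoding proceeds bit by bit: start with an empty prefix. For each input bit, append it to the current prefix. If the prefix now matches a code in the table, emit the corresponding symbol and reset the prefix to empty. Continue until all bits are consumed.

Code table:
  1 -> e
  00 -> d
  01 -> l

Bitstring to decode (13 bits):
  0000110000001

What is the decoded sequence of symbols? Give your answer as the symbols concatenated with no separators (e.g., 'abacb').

Bit 0: prefix='0' (no match yet)
Bit 1: prefix='00' -> emit 'd', reset
Bit 2: prefix='0' (no match yet)
Bit 3: prefix='00' -> emit 'd', reset
Bit 4: prefix='1' -> emit 'e', reset
Bit 5: prefix='1' -> emit 'e', reset
Bit 6: prefix='0' (no match yet)
Bit 7: prefix='00' -> emit 'd', reset
Bit 8: prefix='0' (no match yet)
Bit 9: prefix='00' -> emit 'd', reset
Bit 10: prefix='0' (no match yet)
Bit 11: prefix='00' -> emit 'd', reset
Bit 12: prefix='1' -> emit 'e', reset

Answer: ddeeddde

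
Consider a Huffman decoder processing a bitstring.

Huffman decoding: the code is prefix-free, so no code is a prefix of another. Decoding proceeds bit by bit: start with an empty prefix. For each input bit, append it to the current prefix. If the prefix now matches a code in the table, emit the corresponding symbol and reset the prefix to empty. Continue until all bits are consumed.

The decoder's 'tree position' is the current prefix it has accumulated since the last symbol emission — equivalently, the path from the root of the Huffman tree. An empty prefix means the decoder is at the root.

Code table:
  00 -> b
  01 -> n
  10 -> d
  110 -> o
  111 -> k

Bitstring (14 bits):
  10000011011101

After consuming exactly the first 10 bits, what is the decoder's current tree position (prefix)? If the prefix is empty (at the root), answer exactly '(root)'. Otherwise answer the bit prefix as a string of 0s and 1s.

Answer: 1

Derivation:
Bit 0: prefix='1' (no match yet)
Bit 1: prefix='10' -> emit 'd', reset
Bit 2: prefix='0' (no match yet)
Bit 3: prefix='00' -> emit 'b', reset
Bit 4: prefix='0' (no match yet)
Bit 5: prefix='00' -> emit 'b', reset
Bit 6: prefix='1' (no match yet)
Bit 7: prefix='11' (no match yet)
Bit 8: prefix='110' -> emit 'o', reset
Bit 9: prefix='1' (no match yet)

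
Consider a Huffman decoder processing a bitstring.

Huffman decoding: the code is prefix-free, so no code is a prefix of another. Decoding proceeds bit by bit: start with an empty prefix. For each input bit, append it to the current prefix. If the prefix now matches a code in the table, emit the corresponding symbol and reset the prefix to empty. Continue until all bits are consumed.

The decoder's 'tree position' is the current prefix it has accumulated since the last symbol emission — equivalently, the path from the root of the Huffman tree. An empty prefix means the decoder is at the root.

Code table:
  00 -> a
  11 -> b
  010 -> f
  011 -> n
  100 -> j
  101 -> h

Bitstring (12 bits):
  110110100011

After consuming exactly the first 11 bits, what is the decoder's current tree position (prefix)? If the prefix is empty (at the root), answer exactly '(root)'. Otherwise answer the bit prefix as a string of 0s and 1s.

Bit 0: prefix='1' (no match yet)
Bit 1: prefix='11' -> emit 'b', reset
Bit 2: prefix='0' (no match yet)
Bit 3: prefix='01' (no match yet)
Bit 4: prefix='011' -> emit 'n', reset
Bit 5: prefix='0' (no match yet)
Bit 6: prefix='01' (no match yet)
Bit 7: prefix='010' -> emit 'f', reset
Bit 8: prefix='0' (no match yet)
Bit 9: prefix='00' -> emit 'a', reset
Bit 10: prefix='1' (no match yet)

Answer: 1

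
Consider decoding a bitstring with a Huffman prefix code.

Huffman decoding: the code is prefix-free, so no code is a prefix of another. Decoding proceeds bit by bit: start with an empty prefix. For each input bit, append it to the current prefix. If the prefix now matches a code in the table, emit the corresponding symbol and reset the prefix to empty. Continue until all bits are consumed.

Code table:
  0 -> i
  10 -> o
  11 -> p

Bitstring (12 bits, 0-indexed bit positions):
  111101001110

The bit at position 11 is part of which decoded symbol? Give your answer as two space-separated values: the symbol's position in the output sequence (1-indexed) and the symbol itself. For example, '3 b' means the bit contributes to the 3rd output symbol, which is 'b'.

Answer: 7 o

Derivation:
Bit 0: prefix='1' (no match yet)
Bit 1: prefix='11' -> emit 'p', reset
Bit 2: prefix='1' (no match yet)
Bit 3: prefix='11' -> emit 'p', reset
Bit 4: prefix='0' -> emit 'i', reset
Bit 5: prefix='1' (no match yet)
Bit 6: prefix='10' -> emit 'o', reset
Bit 7: prefix='0' -> emit 'i', reset
Bit 8: prefix='1' (no match yet)
Bit 9: prefix='11' -> emit 'p', reset
Bit 10: prefix='1' (no match yet)
Bit 11: prefix='10' -> emit 'o', reset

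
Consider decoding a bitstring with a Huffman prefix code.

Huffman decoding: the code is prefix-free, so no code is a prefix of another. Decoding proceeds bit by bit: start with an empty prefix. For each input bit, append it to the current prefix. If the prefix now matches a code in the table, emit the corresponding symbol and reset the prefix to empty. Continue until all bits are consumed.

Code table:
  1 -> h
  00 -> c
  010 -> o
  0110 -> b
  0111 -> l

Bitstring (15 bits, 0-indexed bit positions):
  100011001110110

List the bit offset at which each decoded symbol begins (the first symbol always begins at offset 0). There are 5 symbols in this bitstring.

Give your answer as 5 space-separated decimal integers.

Bit 0: prefix='1' -> emit 'h', reset
Bit 1: prefix='0' (no match yet)
Bit 2: prefix='00' -> emit 'c', reset
Bit 3: prefix='0' (no match yet)
Bit 4: prefix='01' (no match yet)
Bit 5: prefix='011' (no match yet)
Bit 6: prefix='0110' -> emit 'b', reset
Bit 7: prefix='0' (no match yet)
Bit 8: prefix='01' (no match yet)
Bit 9: prefix='011' (no match yet)
Bit 10: prefix='0111' -> emit 'l', reset
Bit 11: prefix='0' (no match yet)
Bit 12: prefix='01' (no match yet)
Bit 13: prefix='011' (no match yet)
Bit 14: prefix='0110' -> emit 'b', reset

Answer: 0 1 3 7 11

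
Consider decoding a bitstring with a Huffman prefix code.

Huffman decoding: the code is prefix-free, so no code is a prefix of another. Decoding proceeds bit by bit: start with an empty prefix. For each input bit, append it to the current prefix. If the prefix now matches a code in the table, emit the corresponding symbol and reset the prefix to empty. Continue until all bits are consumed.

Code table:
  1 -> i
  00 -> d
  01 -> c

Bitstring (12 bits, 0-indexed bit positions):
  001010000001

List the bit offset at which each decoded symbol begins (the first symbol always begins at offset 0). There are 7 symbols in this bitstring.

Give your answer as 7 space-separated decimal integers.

Bit 0: prefix='0' (no match yet)
Bit 1: prefix='00' -> emit 'd', reset
Bit 2: prefix='1' -> emit 'i', reset
Bit 3: prefix='0' (no match yet)
Bit 4: prefix='01' -> emit 'c', reset
Bit 5: prefix='0' (no match yet)
Bit 6: prefix='00' -> emit 'd', reset
Bit 7: prefix='0' (no match yet)
Bit 8: prefix='00' -> emit 'd', reset
Bit 9: prefix='0' (no match yet)
Bit 10: prefix='00' -> emit 'd', reset
Bit 11: prefix='1' -> emit 'i', reset

Answer: 0 2 3 5 7 9 11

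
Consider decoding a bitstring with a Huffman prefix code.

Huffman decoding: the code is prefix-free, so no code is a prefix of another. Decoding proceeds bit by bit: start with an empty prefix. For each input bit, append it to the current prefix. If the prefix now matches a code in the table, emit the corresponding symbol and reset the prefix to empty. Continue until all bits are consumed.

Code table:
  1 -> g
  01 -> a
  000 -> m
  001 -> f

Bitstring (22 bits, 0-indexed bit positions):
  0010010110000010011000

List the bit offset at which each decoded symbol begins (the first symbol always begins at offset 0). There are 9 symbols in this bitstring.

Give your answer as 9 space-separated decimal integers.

Bit 0: prefix='0' (no match yet)
Bit 1: prefix='00' (no match yet)
Bit 2: prefix='001' -> emit 'f', reset
Bit 3: prefix='0' (no match yet)
Bit 4: prefix='00' (no match yet)
Bit 5: prefix='001' -> emit 'f', reset
Bit 6: prefix='0' (no match yet)
Bit 7: prefix='01' -> emit 'a', reset
Bit 8: prefix='1' -> emit 'g', reset
Bit 9: prefix='0' (no match yet)
Bit 10: prefix='00' (no match yet)
Bit 11: prefix='000' -> emit 'm', reset
Bit 12: prefix='0' (no match yet)
Bit 13: prefix='00' (no match yet)
Bit 14: prefix='001' -> emit 'f', reset
Bit 15: prefix='0' (no match yet)
Bit 16: prefix='00' (no match yet)
Bit 17: prefix='001' -> emit 'f', reset
Bit 18: prefix='1' -> emit 'g', reset
Bit 19: prefix='0' (no match yet)
Bit 20: prefix='00' (no match yet)
Bit 21: prefix='000' -> emit 'm', reset

Answer: 0 3 6 8 9 12 15 18 19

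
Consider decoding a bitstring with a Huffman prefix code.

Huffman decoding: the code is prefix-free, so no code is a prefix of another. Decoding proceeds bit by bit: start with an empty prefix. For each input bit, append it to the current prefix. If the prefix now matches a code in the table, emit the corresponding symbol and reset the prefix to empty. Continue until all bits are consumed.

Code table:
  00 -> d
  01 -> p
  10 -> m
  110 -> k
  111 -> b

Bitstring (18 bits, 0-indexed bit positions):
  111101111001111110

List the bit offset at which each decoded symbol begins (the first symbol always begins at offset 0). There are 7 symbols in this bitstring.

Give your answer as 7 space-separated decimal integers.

Bit 0: prefix='1' (no match yet)
Bit 1: prefix='11' (no match yet)
Bit 2: prefix='111' -> emit 'b', reset
Bit 3: prefix='1' (no match yet)
Bit 4: prefix='10' -> emit 'm', reset
Bit 5: prefix='1' (no match yet)
Bit 6: prefix='11' (no match yet)
Bit 7: prefix='111' -> emit 'b', reset
Bit 8: prefix='1' (no match yet)
Bit 9: prefix='10' -> emit 'm', reset
Bit 10: prefix='0' (no match yet)
Bit 11: prefix='01' -> emit 'p', reset
Bit 12: prefix='1' (no match yet)
Bit 13: prefix='11' (no match yet)
Bit 14: prefix='111' -> emit 'b', reset
Bit 15: prefix='1' (no match yet)
Bit 16: prefix='11' (no match yet)
Bit 17: prefix='110' -> emit 'k', reset

Answer: 0 3 5 8 10 12 15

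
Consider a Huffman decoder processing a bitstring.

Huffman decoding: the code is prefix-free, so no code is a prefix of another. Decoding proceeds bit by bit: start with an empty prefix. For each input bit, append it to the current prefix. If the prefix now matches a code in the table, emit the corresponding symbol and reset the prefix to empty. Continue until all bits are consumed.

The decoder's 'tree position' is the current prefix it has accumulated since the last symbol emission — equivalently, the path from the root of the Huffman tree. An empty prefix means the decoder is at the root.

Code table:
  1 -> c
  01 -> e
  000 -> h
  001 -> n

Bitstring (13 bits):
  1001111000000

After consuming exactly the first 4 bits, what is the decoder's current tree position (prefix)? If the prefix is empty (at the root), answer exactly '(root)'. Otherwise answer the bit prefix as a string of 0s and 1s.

Answer: (root)

Derivation:
Bit 0: prefix='1' -> emit 'c', reset
Bit 1: prefix='0' (no match yet)
Bit 2: prefix='00' (no match yet)
Bit 3: prefix='001' -> emit 'n', reset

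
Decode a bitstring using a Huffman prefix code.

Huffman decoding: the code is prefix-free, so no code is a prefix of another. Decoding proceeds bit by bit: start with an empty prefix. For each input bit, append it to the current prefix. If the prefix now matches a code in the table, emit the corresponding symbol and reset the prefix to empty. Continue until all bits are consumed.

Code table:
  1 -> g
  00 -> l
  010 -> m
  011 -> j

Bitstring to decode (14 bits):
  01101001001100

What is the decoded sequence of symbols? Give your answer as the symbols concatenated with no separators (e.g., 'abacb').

Bit 0: prefix='0' (no match yet)
Bit 1: prefix='01' (no match yet)
Bit 2: prefix='011' -> emit 'j', reset
Bit 3: prefix='0' (no match yet)
Bit 4: prefix='01' (no match yet)
Bit 5: prefix='010' -> emit 'm', reset
Bit 6: prefix='0' (no match yet)
Bit 7: prefix='01' (no match yet)
Bit 8: prefix='010' -> emit 'm', reset
Bit 9: prefix='0' (no match yet)
Bit 10: prefix='01' (no match yet)
Bit 11: prefix='011' -> emit 'j', reset
Bit 12: prefix='0' (no match yet)
Bit 13: prefix='00' -> emit 'l', reset

Answer: jmmjl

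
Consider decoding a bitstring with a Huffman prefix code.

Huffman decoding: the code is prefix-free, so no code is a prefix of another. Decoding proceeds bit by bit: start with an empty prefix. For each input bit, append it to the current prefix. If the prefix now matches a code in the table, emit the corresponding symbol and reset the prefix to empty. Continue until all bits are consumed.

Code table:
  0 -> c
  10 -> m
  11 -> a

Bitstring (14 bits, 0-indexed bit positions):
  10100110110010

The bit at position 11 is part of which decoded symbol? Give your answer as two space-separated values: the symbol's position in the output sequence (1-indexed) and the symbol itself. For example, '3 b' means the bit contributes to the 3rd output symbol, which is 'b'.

Answer: 8 c

Derivation:
Bit 0: prefix='1' (no match yet)
Bit 1: prefix='10' -> emit 'm', reset
Bit 2: prefix='1' (no match yet)
Bit 3: prefix='10' -> emit 'm', reset
Bit 4: prefix='0' -> emit 'c', reset
Bit 5: prefix='1' (no match yet)
Bit 6: prefix='11' -> emit 'a', reset
Bit 7: prefix='0' -> emit 'c', reset
Bit 8: prefix='1' (no match yet)
Bit 9: prefix='11' -> emit 'a', reset
Bit 10: prefix='0' -> emit 'c', reset
Bit 11: prefix='0' -> emit 'c', reset
Bit 12: prefix='1' (no match yet)
Bit 13: prefix='10' -> emit 'm', reset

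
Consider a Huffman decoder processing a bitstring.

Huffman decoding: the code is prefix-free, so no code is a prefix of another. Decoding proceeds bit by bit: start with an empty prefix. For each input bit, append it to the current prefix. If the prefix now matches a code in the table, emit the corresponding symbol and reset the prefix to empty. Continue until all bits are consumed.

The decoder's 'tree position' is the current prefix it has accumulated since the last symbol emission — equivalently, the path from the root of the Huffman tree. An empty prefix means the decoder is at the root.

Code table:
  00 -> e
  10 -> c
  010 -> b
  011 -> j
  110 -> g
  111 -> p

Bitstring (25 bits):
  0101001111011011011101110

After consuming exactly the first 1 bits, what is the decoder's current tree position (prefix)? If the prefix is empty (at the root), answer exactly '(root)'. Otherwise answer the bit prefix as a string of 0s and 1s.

Bit 0: prefix='0' (no match yet)

Answer: 0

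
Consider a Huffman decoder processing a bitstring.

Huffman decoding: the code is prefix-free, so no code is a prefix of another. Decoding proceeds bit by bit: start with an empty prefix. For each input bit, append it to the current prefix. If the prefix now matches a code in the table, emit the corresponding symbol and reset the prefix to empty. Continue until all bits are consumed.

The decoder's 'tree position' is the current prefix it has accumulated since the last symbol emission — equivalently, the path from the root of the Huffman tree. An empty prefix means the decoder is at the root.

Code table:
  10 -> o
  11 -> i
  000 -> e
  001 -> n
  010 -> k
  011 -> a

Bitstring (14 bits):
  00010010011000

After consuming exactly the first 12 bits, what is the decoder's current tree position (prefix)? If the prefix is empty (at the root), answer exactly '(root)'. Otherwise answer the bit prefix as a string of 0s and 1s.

Bit 0: prefix='0' (no match yet)
Bit 1: prefix='00' (no match yet)
Bit 2: prefix='000' -> emit 'e', reset
Bit 3: prefix='1' (no match yet)
Bit 4: prefix='10' -> emit 'o', reset
Bit 5: prefix='0' (no match yet)
Bit 6: prefix='01' (no match yet)
Bit 7: prefix='010' -> emit 'k', reset
Bit 8: prefix='0' (no match yet)
Bit 9: prefix='01' (no match yet)
Bit 10: prefix='011' -> emit 'a', reset
Bit 11: prefix='0' (no match yet)

Answer: 0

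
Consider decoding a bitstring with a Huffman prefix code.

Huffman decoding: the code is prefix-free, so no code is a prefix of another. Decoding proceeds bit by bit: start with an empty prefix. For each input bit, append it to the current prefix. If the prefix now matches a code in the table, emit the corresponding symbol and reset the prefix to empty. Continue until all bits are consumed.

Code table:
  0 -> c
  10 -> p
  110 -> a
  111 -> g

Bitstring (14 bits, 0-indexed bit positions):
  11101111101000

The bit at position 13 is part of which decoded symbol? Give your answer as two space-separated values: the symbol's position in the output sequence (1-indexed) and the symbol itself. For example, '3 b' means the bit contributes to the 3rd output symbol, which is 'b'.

Bit 0: prefix='1' (no match yet)
Bit 1: prefix='11' (no match yet)
Bit 2: prefix='111' -> emit 'g', reset
Bit 3: prefix='0' -> emit 'c', reset
Bit 4: prefix='1' (no match yet)
Bit 5: prefix='11' (no match yet)
Bit 6: prefix='111' -> emit 'g', reset
Bit 7: prefix='1' (no match yet)
Bit 8: prefix='11' (no match yet)
Bit 9: prefix='110' -> emit 'a', reset
Bit 10: prefix='1' (no match yet)
Bit 11: prefix='10' -> emit 'p', reset
Bit 12: prefix='0' -> emit 'c', reset
Bit 13: prefix='0' -> emit 'c', reset

Answer: 7 c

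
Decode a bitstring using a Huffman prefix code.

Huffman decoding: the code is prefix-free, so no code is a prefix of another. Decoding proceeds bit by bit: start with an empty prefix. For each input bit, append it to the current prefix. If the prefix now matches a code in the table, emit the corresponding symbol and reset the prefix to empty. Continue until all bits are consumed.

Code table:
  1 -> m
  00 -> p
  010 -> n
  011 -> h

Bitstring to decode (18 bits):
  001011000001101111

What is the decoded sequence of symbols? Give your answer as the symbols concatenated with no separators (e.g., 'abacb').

Answer: pmhpphhmm

Derivation:
Bit 0: prefix='0' (no match yet)
Bit 1: prefix='00' -> emit 'p', reset
Bit 2: prefix='1' -> emit 'm', reset
Bit 3: prefix='0' (no match yet)
Bit 4: prefix='01' (no match yet)
Bit 5: prefix='011' -> emit 'h', reset
Bit 6: prefix='0' (no match yet)
Bit 7: prefix='00' -> emit 'p', reset
Bit 8: prefix='0' (no match yet)
Bit 9: prefix='00' -> emit 'p', reset
Bit 10: prefix='0' (no match yet)
Bit 11: prefix='01' (no match yet)
Bit 12: prefix='011' -> emit 'h', reset
Bit 13: prefix='0' (no match yet)
Bit 14: prefix='01' (no match yet)
Bit 15: prefix='011' -> emit 'h', reset
Bit 16: prefix='1' -> emit 'm', reset
Bit 17: prefix='1' -> emit 'm', reset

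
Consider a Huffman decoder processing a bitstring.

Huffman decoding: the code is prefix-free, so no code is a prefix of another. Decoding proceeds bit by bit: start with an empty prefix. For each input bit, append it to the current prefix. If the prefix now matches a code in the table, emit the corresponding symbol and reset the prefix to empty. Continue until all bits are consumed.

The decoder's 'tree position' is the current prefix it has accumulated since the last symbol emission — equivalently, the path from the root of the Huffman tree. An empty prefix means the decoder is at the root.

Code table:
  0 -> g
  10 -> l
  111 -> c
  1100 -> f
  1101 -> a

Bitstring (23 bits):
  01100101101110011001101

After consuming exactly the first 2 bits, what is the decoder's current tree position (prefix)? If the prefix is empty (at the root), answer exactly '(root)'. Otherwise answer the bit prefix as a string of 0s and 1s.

Answer: 1

Derivation:
Bit 0: prefix='0' -> emit 'g', reset
Bit 1: prefix='1' (no match yet)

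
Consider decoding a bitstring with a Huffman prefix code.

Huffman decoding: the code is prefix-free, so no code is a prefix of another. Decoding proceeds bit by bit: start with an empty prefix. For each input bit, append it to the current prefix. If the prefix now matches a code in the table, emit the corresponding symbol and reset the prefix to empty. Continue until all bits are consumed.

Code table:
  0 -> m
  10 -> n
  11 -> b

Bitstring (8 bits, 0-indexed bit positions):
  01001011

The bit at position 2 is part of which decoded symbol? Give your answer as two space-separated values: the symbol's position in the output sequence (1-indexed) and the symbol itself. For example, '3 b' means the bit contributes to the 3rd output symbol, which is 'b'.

Answer: 2 n

Derivation:
Bit 0: prefix='0' -> emit 'm', reset
Bit 1: prefix='1' (no match yet)
Bit 2: prefix='10' -> emit 'n', reset
Bit 3: prefix='0' -> emit 'm', reset
Bit 4: prefix='1' (no match yet)
Bit 5: prefix='10' -> emit 'n', reset
Bit 6: prefix='1' (no match yet)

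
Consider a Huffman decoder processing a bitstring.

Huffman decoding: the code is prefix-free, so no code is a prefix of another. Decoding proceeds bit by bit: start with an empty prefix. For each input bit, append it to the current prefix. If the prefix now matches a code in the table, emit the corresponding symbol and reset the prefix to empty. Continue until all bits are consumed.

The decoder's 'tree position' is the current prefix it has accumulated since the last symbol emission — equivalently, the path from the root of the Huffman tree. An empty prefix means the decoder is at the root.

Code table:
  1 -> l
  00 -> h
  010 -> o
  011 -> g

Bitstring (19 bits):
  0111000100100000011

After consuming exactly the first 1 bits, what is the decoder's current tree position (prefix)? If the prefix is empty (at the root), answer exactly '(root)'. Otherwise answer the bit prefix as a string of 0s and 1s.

Answer: 0

Derivation:
Bit 0: prefix='0' (no match yet)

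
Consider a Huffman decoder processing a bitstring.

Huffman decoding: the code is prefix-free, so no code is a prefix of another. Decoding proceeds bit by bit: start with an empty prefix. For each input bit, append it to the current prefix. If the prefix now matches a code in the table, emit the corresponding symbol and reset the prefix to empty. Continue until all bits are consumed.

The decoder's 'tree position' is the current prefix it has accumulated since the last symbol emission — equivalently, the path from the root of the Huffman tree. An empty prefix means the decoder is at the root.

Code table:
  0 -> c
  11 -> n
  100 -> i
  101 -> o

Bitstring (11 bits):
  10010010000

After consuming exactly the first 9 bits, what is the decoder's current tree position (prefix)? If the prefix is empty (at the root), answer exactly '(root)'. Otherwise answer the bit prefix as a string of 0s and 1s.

Answer: (root)

Derivation:
Bit 0: prefix='1' (no match yet)
Bit 1: prefix='10' (no match yet)
Bit 2: prefix='100' -> emit 'i', reset
Bit 3: prefix='1' (no match yet)
Bit 4: prefix='10' (no match yet)
Bit 5: prefix='100' -> emit 'i', reset
Bit 6: prefix='1' (no match yet)
Bit 7: prefix='10' (no match yet)
Bit 8: prefix='100' -> emit 'i', reset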